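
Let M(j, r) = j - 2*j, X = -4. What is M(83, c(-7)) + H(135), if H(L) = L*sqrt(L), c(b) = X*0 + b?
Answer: -83 + 405*sqrt(15) ≈ 1485.6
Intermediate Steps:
c(b) = b (c(b) = -4*0 + b = 0 + b = b)
M(j, r) = -j
H(L) = L**(3/2)
M(83, c(-7)) + H(135) = -1*83 + 135**(3/2) = -83 + 405*sqrt(15)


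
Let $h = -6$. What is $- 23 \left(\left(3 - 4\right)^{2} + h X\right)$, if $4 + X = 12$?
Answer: $1081$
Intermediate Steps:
$X = 8$ ($X = -4 + 12 = 8$)
$- 23 \left(\left(3 - 4\right)^{2} + h X\right) = - 23 \left(\left(3 - 4\right)^{2} - 48\right) = - 23 \left(\left(-1\right)^{2} - 48\right) = - 23 \left(1 - 48\right) = \left(-23\right) \left(-47\right) = 1081$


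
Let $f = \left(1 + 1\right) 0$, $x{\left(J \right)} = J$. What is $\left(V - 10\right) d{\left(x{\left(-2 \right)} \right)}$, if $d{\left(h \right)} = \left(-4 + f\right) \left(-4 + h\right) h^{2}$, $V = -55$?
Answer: $-6240$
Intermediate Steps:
$f = 0$ ($f = 2 \cdot 0 = 0$)
$d{\left(h \right)} = h^{2} \left(16 - 4 h\right)$ ($d{\left(h \right)} = \left(-4 + 0\right) \left(-4 + h\right) h^{2} = - 4 \left(-4 + h\right) h^{2} = \left(16 - 4 h\right) h^{2} = h^{2} \left(16 - 4 h\right)$)
$\left(V - 10\right) d{\left(x{\left(-2 \right)} \right)} = \left(-55 - 10\right) 4 \left(-2\right)^{2} \left(4 - -2\right) = - 65 \cdot 4 \cdot 4 \left(4 + 2\right) = - 65 \cdot 4 \cdot 4 \cdot 6 = \left(-65\right) 96 = -6240$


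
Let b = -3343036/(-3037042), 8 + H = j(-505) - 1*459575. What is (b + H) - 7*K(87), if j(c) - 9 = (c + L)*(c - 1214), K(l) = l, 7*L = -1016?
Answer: 6988075268274/10629647 ≈ 6.5741e+5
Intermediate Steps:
L = -1016/7 (L = (⅐)*(-1016) = -1016/7 ≈ -145.14)
j(c) = 9 + (-1214 + c)*(-1016/7 + c) (j(c) = 9 + (c - 1016/7)*(c - 1214) = 9 + (-1016/7 + c)*(-1214 + c) = 9 + (-1214 + c)*(-1016/7 + c))
H = 4606151/7 (H = -8 + ((1233487/7 + (-505)² - 9514/7*(-505)) - 1*459575) = -8 + ((1233487/7 + 255025 + 4804570/7) - 459575) = -8 + (7823232/7 - 459575) = -8 + 4606207/7 = 4606151/7 ≈ 6.5802e+5)
b = 1671518/1518521 (b = -3343036*(-1/3037042) = 1671518/1518521 ≈ 1.1008)
(b + H) - 7*K(87) = (1671518/1518521 + 4606151/7) - 7*87 = 6994548723297/10629647 - 609 = 6988075268274/10629647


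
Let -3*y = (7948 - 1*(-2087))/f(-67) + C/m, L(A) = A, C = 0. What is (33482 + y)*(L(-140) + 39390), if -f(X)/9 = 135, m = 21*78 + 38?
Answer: 106456401250/81 ≈ 1.3143e+9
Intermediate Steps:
m = 1676 (m = 1638 + 38 = 1676)
f(X) = -1215 (f(X) = -9*135 = -1215)
y = 223/81 (y = -((7948 - 1*(-2087))/(-1215) + 0/1676)/3 = -((7948 + 2087)*(-1/1215) + 0*(1/1676))/3 = -(10035*(-1/1215) + 0)/3 = -(-223/27 + 0)/3 = -1/3*(-223/27) = 223/81 ≈ 2.7531)
(33482 + y)*(L(-140) + 39390) = (33482 + 223/81)*(-140 + 39390) = (2712265/81)*39250 = 106456401250/81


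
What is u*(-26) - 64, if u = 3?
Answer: -142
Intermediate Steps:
u*(-26) - 64 = 3*(-26) - 64 = -78 - 64 = -142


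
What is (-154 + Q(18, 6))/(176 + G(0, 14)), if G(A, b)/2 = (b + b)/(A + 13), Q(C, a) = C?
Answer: -221/293 ≈ -0.75427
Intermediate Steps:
G(A, b) = 4*b/(13 + A) (G(A, b) = 2*((b + b)/(A + 13)) = 2*((2*b)/(13 + A)) = 2*(2*b/(13 + A)) = 4*b/(13 + A))
(-154 + Q(18, 6))/(176 + G(0, 14)) = (-154 + 18)/(176 + 4*14/(13 + 0)) = -136/(176 + 4*14/13) = -136/(176 + 4*14*(1/13)) = -136/(176 + 56/13) = -136/2344/13 = -136*13/2344 = -221/293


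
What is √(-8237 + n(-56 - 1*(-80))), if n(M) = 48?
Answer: I*√8189 ≈ 90.493*I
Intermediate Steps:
√(-8237 + n(-56 - 1*(-80))) = √(-8237 + 48) = √(-8189) = I*√8189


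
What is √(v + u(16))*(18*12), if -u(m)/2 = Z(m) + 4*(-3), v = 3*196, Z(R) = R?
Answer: 432*√145 ≈ 5202.0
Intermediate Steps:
v = 588
u(m) = 24 - 2*m (u(m) = -2*(m + 4*(-3)) = -2*(m - 12) = -2*(-12 + m) = 24 - 2*m)
√(v + u(16))*(18*12) = √(588 + (24 - 2*16))*(18*12) = √(588 + (24 - 32))*216 = √(588 - 8)*216 = √580*216 = (2*√145)*216 = 432*√145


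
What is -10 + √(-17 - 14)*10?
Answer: -10 + 10*I*√31 ≈ -10.0 + 55.678*I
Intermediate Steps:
-10 + √(-17 - 14)*10 = -10 + √(-31)*10 = -10 + (I*√31)*10 = -10 + 10*I*√31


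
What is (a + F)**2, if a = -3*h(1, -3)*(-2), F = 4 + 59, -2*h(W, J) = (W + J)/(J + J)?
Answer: 3844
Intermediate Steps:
h(W, J) = -(J + W)/(4*J) (h(W, J) = -(W + J)/(2*(J + J)) = -(J + W)/(2*(2*J)) = -(J + W)*1/(2*J)/2 = -(J + W)/(4*J))
F = 63
a = -1 (a = -3*(-1*(-3) - 1*1)/(4*(-3))*(-2) = -3*(-1)*(3 - 1)/(4*3)*(-2) = -3*(-1)*2/(4*3)*(-2) = -3*(-1/6)*(-2) = (1/2)*(-2) = -1)
(a + F)**2 = (-1 + 63)**2 = 62**2 = 3844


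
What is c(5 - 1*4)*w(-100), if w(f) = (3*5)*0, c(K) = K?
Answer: 0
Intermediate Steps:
w(f) = 0 (w(f) = 15*0 = 0)
c(5 - 1*4)*w(-100) = (5 - 1*4)*0 = (5 - 4)*0 = 1*0 = 0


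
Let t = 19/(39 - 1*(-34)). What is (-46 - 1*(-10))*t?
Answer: -684/73 ≈ -9.3699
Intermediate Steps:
t = 19/73 (t = 19/(39 + 34) = 19/73 ≈ 0.26027)
(-46 - 1*(-10))*t = (-46 - 1*(-10))*(19/73) = (-46 + 10)*(19/73) = -36*19/73 = -684/73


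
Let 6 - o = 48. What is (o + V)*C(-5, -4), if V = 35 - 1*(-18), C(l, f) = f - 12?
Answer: -176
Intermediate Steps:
C(l, f) = -12 + f
o = -42 (o = 6 - 1*48 = 6 - 48 = -42)
V = 53 (V = 35 + 18 = 53)
(o + V)*C(-5, -4) = (-42 + 53)*(-12 - 4) = 11*(-16) = -176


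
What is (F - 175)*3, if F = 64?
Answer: -333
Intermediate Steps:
(F - 175)*3 = (64 - 175)*3 = -111*3 = -333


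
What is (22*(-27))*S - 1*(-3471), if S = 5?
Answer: 501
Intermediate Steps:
(22*(-27))*S - 1*(-3471) = (22*(-27))*5 - 1*(-3471) = -594*5 + 3471 = -2970 + 3471 = 501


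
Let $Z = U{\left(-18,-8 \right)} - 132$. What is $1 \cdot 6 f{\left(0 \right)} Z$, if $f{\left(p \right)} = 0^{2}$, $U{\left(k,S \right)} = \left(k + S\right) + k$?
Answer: $0$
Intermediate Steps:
$U{\left(k,S \right)} = S + 2 k$ ($U{\left(k,S \right)} = \left(S + k\right) + k = S + 2 k$)
$f{\left(p \right)} = 0$
$Z = -176$ ($Z = \left(-8 + 2 \left(-18\right)\right) - 132 = \left(-8 - 36\right) - 132 = -44 - 132 = -176$)
$1 \cdot 6 f{\left(0 \right)} Z = 1 \cdot 6 \cdot 0 \left(-176\right) = 6 \cdot 0 \left(-176\right) = 0 \left(-176\right) = 0$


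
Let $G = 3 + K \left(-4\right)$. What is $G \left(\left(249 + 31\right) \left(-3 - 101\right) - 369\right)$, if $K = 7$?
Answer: $737225$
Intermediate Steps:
$G = -25$ ($G = 3 + 7 \left(-4\right) = 3 - 28 = -25$)
$G \left(\left(249 + 31\right) \left(-3 - 101\right) - 369\right) = - 25 \left(\left(249 + 31\right) \left(-3 - 101\right) - 369\right) = - 25 \left(280 \left(-104\right) - 369\right) = - 25 \left(-29120 - 369\right) = \left(-25\right) \left(-29489\right) = 737225$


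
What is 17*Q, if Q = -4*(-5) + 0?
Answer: 340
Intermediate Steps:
Q = 20 (Q = 20 + 0 = 20)
17*Q = 17*20 = 340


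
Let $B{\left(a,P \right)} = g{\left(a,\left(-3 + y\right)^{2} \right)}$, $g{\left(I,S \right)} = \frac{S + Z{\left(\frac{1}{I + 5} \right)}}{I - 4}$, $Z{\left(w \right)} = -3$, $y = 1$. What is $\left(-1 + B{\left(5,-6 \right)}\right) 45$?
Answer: $0$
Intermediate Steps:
$g{\left(I,S \right)} = \frac{-3 + S}{-4 + I}$ ($g{\left(I,S \right)} = \frac{S - 3}{I - 4} = \frac{-3 + S}{-4 + I}$)
$B{\left(a,P \right)} = \frac{1}{-4 + a}$ ($B{\left(a,P \right)} = \frac{-3 + \left(-3 + 1\right)^{2}}{-4 + a} = \frac{-3 + \left(-2\right)^{2}}{-4 + a} = \frac{-3 + 4}{-4 + a} = \frac{1}{-4 + a} 1 = \frac{1}{-4 + a}$)
$\left(-1 + B{\left(5,-6 \right)}\right) 45 = \left(-1 + \frac{1}{-4 + 5}\right) 45 = \left(-1 + 1^{-1}\right) 45 = \left(-1 + 1\right) 45 = 0 \cdot 45 = 0$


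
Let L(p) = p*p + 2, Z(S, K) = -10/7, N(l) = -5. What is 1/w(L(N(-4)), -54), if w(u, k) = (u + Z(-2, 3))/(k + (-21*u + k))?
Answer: -4725/179 ≈ -26.397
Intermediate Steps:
Z(S, K) = -10/7 (Z(S, K) = -10*⅐ = -10/7)
L(p) = 2 + p² (L(p) = p² + 2 = 2 + p²)
w(u, k) = (-10/7 + u)/(-21*u + 2*k) (w(u, k) = (u - 10/7)/(k + (-21*u + k)) = (-10/7 + u)/(k + (k - 21*u)) = (-10/7 + u)/(-21*u + 2*k))
1/w(L(N(-4)), -54) = 1/((-10 + 7*(2 + (-5)²))/(7*(-21*(2 + (-5)²) + 2*(-54)))) = 1/((-10 + 7*(2 + 25))/(7*(-21*(2 + 25) - 108))) = 1/((-10 + 7*27)/(7*(-21*27 - 108))) = 1/((-10 + 189)/(7*(-567 - 108))) = 1/((⅐)*179/(-675)) = 1/((⅐)*(-1/675)*179) = 1/(-179/4725) = -4725/179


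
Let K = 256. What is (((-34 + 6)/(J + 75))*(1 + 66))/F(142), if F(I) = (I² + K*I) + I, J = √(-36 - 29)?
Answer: -335/767581 + 67*I*√65/11513715 ≈ -0.00043644 + 4.6915e-5*I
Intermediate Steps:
J = I*√65 (J = √(-65) = I*√65 ≈ 8.0623*I)
F(I) = I² + 257*I (F(I) = (I² + 256*I) + I = I² + 257*I)
(((-34 + 6)/(J + 75))*(1 + 66))/F(142) = (((-34 + 6)/(I*√65 + 75))*(1 + 66))/((142*(257 + 142))) = (-28/(75 + I*√65)*67)/((142*399)) = -1876/(75 + I*√65)/56658 = -1876/(75 + I*√65)*(1/56658) = -134/(4047*(75 + I*√65))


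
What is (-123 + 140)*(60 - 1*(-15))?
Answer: 1275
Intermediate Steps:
(-123 + 140)*(60 - 1*(-15)) = 17*(60 + 15) = 17*75 = 1275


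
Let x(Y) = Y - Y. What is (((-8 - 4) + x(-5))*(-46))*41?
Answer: 22632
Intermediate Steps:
x(Y) = 0
(((-8 - 4) + x(-5))*(-46))*41 = (((-8 - 4) + 0)*(-46))*41 = ((-12 + 0)*(-46))*41 = -12*(-46)*41 = 552*41 = 22632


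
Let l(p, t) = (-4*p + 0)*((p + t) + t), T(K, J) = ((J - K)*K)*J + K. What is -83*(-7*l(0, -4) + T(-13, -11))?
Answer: -22659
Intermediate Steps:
T(K, J) = K + J*K*(J - K) (T(K, J) = (K*(J - K))*J + K = J*K*(J - K) + K = K + J*K*(J - K))
l(p, t) = -4*p*(p + 2*t) (l(p, t) = (-4*p)*(p + 2*t) = -4*p*(p + 2*t))
-83*(-7*l(0, -4) + T(-13, -11)) = -83*(-(-28)*0*(0 + 2*(-4)) - 13*(1 + (-11)² - 1*(-11)*(-13))) = -83*(-(-28)*0*(0 - 8) - 13*(1 + 121 - 143)) = -83*(-(-28)*0*(-8) - 13*(-21)) = -83*(-7*0 + 273) = -83*(0 + 273) = -83*273 = -22659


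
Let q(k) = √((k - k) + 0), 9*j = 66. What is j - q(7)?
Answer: 22/3 ≈ 7.3333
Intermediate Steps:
j = 22/3 (j = (⅑)*66 = 22/3 ≈ 7.3333)
q(k) = 0 (q(k) = √(0 + 0) = √0 = 0)
j - q(7) = 22/3 - 1*0 = 22/3 + 0 = 22/3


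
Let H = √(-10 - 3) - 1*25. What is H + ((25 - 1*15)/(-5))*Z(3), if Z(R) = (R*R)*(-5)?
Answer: 65 + I*√13 ≈ 65.0 + 3.6056*I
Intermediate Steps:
Z(R) = -5*R² (Z(R) = R²*(-5) = -5*R²)
H = -25 + I*√13 (H = √(-13) - 25 = I*√13 - 25 = -25 + I*√13 ≈ -25.0 + 3.6056*I)
H + ((25 - 1*15)/(-5))*Z(3) = (-25 + I*√13) + ((25 - 1*15)/(-5))*(-5*3²) = (-25 + I*√13) + ((25 - 15)*(-⅕))*(-5*9) = (-25 + I*√13) + (10*(-⅕))*(-45) = (-25 + I*√13) - 2*(-45) = (-25 + I*√13) + 90 = 65 + I*√13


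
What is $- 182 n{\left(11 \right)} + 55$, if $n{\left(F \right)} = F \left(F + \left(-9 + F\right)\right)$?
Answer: $-25971$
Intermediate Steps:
$n{\left(F \right)} = F \left(-9 + 2 F\right)$
$- 182 n{\left(11 \right)} + 55 = - 182 \cdot 11 \left(-9 + 2 \cdot 11\right) + 55 = - 182 \cdot 11 \left(-9 + 22\right) + 55 = - 182 \cdot 11 \cdot 13 + 55 = \left(-182\right) 143 + 55 = -26026 + 55 = -25971$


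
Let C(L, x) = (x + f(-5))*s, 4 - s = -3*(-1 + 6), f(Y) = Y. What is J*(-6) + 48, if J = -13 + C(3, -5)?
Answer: 1266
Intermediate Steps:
s = 19 (s = 4 - (-3)*(-1 + 6) = 4 - (-3)*5 = 4 - 1*(-15) = 4 + 15 = 19)
C(L, x) = -95 + 19*x (C(L, x) = (x - 5)*19 = (-5 + x)*19 = -95 + 19*x)
J = -203 (J = -13 + (-95 + 19*(-5)) = -13 + (-95 - 95) = -13 - 190 = -203)
J*(-6) + 48 = -203*(-6) + 48 = 1218 + 48 = 1266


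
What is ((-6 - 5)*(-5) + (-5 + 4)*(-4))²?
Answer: 3481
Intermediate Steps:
((-6 - 5)*(-5) + (-5 + 4)*(-4))² = (-11*(-5) - 1*(-4))² = (55 + 4)² = 59² = 3481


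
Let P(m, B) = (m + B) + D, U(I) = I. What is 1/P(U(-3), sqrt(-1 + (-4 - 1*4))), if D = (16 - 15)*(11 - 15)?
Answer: -7/58 - 3*I/58 ≈ -0.12069 - 0.051724*I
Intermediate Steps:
D = -4 (D = 1*(-4) = -4)
P(m, B) = -4 + B + m (P(m, B) = (m + B) - 4 = (B + m) - 4 = -4 + B + m)
1/P(U(-3), sqrt(-1 + (-4 - 1*4))) = 1/(-4 + sqrt(-1 + (-4 - 1*4)) - 3) = 1/(-4 + sqrt(-1 + (-4 - 4)) - 3) = 1/(-4 + sqrt(-1 - 8) - 3) = 1/(-4 + sqrt(-9) - 3) = 1/(-4 + 3*I - 3) = 1/(-7 + 3*I) = (-7 - 3*I)/58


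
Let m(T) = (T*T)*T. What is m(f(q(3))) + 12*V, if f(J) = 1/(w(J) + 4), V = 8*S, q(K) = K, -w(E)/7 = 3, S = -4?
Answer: -1886593/4913 ≈ -384.00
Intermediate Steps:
w(E) = -21 (w(E) = -7*3 = -21)
V = -32 (V = 8*(-4) = -32)
f(J) = -1/17 (f(J) = 1/(-21 + 4) = 1/(-17) = -1/17)
m(T) = T³ (m(T) = T²*T = T³)
m(f(q(3))) + 12*V = (-1/17)³ + 12*(-32) = -1/4913 - 384 = -1886593/4913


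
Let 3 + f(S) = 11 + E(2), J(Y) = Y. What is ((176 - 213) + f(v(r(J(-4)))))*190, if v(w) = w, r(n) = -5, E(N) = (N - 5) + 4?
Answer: -5320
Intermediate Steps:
E(N) = -1 + N (E(N) = (-5 + N) + 4 = -1 + N)
f(S) = 9 (f(S) = -3 + (11 + (-1 + 2)) = -3 + (11 + 1) = -3 + 12 = 9)
((176 - 213) + f(v(r(J(-4)))))*190 = ((176 - 213) + 9)*190 = (-37 + 9)*190 = -28*190 = -5320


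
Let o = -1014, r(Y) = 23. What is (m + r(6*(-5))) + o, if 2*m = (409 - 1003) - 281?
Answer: -2857/2 ≈ -1428.5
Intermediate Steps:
m = -875/2 (m = ((409 - 1003) - 281)/2 = (-594 - 281)/2 = (½)*(-875) = -875/2 ≈ -437.50)
(m + r(6*(-5))) + o = (-875/2 + 23) - 1014 = -829/2 - 1014 = -2857/2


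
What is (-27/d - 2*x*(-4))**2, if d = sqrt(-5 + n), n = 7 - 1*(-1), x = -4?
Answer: 1267 + 576*sqrt(3) ≈ 2264.7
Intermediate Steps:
n = 8 (n = 7 + 1 = 8)
d = sqrt(3) (d = sqrt(-5 + 8) = sqrt(3) ≈ 1.7320)
(-27/d - 2*x*(-4))**2 = (-27*sqrt(3)/3 - 2*(-4)*(-4))**2 = (-9*sqrt(3) + 8*(-4))**2 = (-9*sqrt(3) - 32)**2 = (-32 - 9*sqrt(3))**2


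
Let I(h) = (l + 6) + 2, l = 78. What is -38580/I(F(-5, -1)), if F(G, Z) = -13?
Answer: -19290/43 ≈ -448.60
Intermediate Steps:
I(h) = 86 (I(h) = (78 + 6) + 2 = 84 + 2 = 86)
-38580/I(F(-5, -1)) = -38580/86 = -38580*1/86 = -19290/43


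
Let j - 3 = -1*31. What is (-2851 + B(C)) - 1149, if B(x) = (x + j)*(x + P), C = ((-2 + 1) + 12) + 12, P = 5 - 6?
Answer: -4110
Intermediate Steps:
P = -1
j = -28 (j = 3 - 1*31 = 3 - 31 = -28)
C = 23 (C = (-1 + 12) + 12 = 11 + 12 = 23)
B(x) = (-1 + x)*(-28 + x) (B(x) = (x - 28)*(x - 1) = (-28 + x)*(-1 + x) = (-1 + x)*(-28 + x))
(-2851 + B(C)) - 1149 = (-2851 + (28 + 23² - 29*23)) - 1149 = (-2851 + (28 + 529 - 667)) - 1149 = (-2851 - 110) - 1149 = -2961 - 1149 = -4110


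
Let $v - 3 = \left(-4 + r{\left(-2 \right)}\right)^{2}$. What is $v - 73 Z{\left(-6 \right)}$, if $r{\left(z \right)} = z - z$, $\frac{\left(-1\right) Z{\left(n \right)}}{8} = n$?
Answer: $-3485$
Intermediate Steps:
$Z{\left(n \right)} = - 8 n$
$r{\left(z \right)} = 0$
$v = 19$ ($v = 3 + \left(-4 + 0\right)^{2} = 3 + \left(-4\right)^{2} = 3 + 16 = 19$)
$v - 73 Z{\left(-6 \right)} = 19 - 73 \left(\left(-8\right) \left(-6\right)\right) = 19 - 3504 = -3485$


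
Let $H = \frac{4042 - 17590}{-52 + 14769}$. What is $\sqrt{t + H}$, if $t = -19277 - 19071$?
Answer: $\frac{2 i \sqrt{2076499029722}}{14717} \approx 195.83 i$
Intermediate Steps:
$t = -38348$ ($t = -19277 - 19071 = -38348$)
$H = - \frac{13548}{14717} \approx -0.92057$
$\sqrt{t + H} = \sqrt{-38348 - \frac{13548}{14717}} = \sqrt{- \frac{564381064}{14717}} = \frac{2 i \sqrt{2076499029722}}{14717}$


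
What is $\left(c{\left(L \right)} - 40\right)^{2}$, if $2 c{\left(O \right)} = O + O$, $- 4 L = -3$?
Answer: $\frac{24649}{16} \approx 1540.6$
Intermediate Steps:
$L = \frac{3}{4}$ ($L = \left(- \frac{1}{4}\right) \left(-3\right) = \frac{3}{4} \approx 0.75$)
$c{\left(O \right)} = O$ ($c{\left(O \right)} = \frac{O + O}{2} = \frac{2 O}{2} = O$)
$\left(c{\left(L \right)} - 40\right)^{2} = \left(\frac{3}{4} - 40\right)^{2} = \left(- \frac{157}{4}\right)^{2} = \frac{24649}{16}$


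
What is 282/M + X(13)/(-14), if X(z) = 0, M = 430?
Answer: 141/215 ≈ 0.65581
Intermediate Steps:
282/M + X(13)/(-14) = 282/430 + 0/(-14) = 282*(1/430) + 0*(-1/14) = 141/215 + 0 = 141/215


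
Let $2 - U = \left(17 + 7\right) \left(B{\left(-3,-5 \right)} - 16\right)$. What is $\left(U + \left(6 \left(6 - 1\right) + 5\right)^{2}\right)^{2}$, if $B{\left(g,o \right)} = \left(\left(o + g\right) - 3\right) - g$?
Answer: $3250809$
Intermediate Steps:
$B{\left(g,o \right)} = -3 + o$ ($B{\left(g,o \right)} = \left(\left(g + o\right) - 3\right) - g = \left(-3 + g + o\right) - g = -3 + o$)
$U = 578$ ($U = 2 - \left(17 + 7\right) \left(\left(-3 - 5\right) - 16\right) = 2 - 24 \left(-8 - 16\right) = 2 - 24 \left(-24\right) = 2 - -576 = 2 + 576 = 578$)
$\left(U + \left(6 \left(6 - 1\right) + 5\right)^{2}\right)^{2} = \left(578 + \left(6 \left(6 - 1\right) + 5\right)^{2}\right)^{2} = \left(578 + \left(6 \cdot 5 + 5\right)^{2}\right)^{2} = \left(578 + \left(30 + 5\right)^{2}\right)^{2} = \left(578 + 35^{2}\right)^{2} = \left(578 + 1225\right)^{2} = 1803^{2} = 3250809$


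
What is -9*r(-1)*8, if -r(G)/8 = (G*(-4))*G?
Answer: -2304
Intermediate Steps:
r(G) = 32*G² (r(G) = -8*G*(-4)*G = -8*(-4*G)*G = -(-32)*G² = 32*G²)
-9*r(-1)*8 = -288*(-1)²*8 = -288*8 = -2304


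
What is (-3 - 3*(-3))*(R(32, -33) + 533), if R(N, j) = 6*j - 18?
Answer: 1902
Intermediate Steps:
R(N, j) = -18 + 6*j
(-3 - 3*(-3))*(R(32, -33) + 533) = (-3 - 3*(-3))*((-18 + 6*(-33)) + 533) = (-3 + 9)*((-18 - 198) + 533) = 6*(-216 + 533) = 6*317 = 1902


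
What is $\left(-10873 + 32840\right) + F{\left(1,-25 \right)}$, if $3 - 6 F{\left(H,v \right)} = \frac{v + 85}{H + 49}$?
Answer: $\frac{219673}{10} \approx 21967.0$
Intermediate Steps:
$F{\left(H,v \right)} = \frac{1}{2} - \frac{85 + v}{6 \left(49 + H\right)}$ ($F{\left(H,v \right)} = \frac{1}{2} - \frac{\left(v + 85\right) \frac{1}{H + 49}}{6} = \frac{1}{2} - \frac{\left(85 + v\right) \frac{1}{49 + H}}{6} = \frac{1}{2} - \frac{\frac{1}{49 + H} \left(85 + v\right)}{6} = \frac{1}{2} - \frac{85 + v}{6 \left(49 + H\right)}$)
$\left(-10873 + 32840\right) + F{\left(1,-25 \right)} = \left(-10873 + 32840\right) + \frac{62 - -25 + 3 \cdot 1}{6 \left(49 + 1\right)} = 21967 + \frac{62 + 25 + 3}{6 \cdot 50} = 21967 + \frac{1}{6} \cdot \frac{1}{50} \cdot 90 = 21967 + \frac{3}{10} = \frac{219673}{10}$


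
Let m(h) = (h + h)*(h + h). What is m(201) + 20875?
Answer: 182479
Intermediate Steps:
m(h) = 4*h² (m(h) = (2*h)*(2*h) = 4*h²)
m(201) + 20875 = 4*201² + 20875 = 4*40401 + 20875 = 161604 + 20875 = 182479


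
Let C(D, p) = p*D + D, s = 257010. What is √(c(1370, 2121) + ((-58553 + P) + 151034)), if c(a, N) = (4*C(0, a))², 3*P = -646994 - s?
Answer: I*√1879683/3 ≈ 457.0*I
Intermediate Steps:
C(D, p) = D + D*p (C(D, p) = D*p + D = D + D*p)
P = -904004/3 (P = (-646994 - 1*257010)/3 = (-646994 - 257010)/3 = (⅓)*(-904004) = -904004/3 ≈ -3.0133e+5)
c(a, N) = 0 (c(a, N) = (4*(0*(1 + a)))² = (4*0)² = 0² = 0)
√(c(1370, 2121) + ((-58553 + P) + 151034)) = √(0 + ((-58553 - 904004/3) + 151034)) = √(0 + (-1079663/3 + 151034)) = √(0 - 626561/3) = √(-626561/3) = I*√1879683/3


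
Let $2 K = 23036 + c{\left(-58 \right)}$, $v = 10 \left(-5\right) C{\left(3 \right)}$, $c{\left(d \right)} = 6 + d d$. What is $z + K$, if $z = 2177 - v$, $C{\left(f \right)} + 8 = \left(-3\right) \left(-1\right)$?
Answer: $15130$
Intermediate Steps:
$C{\left(f \right)} = -5$ ($C{\left(f \right)} = -8 - -3 = -8 + 3 = -5$)
$c{\left(d \right)} = 6 + d^{2}$
$v = 250$ ($v = 10 \left(-5\right) \left(-5\right) = \left(-50\right) \left(-5\right) = 250$)
$K = 13203$ ($K = \frac{23036 + \left(6 + \left(-58\right)^{2}\right)}{2} = \frac{23036 + \left(6 + 3364\right)}{2} = \frac{23036 + 3370}{2} = \frac{1}{2} \cdot 26406 = 13203$)
$z = 1927$ ($z = 2177 - 250 = 1927$)
$z + K = 1927 + 13203 = 15130$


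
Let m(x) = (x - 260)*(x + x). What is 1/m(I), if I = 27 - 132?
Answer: 1/76650 ≈ 1.3046e-5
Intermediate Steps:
I = -105
m(x) = 2*x*(-260 + x) (m(x) = (-260 + x)*(2*x) = 2*x*(-260 + x))
1/m(I) = 1/(2*(-105)*(-260 - 105)) = 1/(2*(-105)*(-365)) = 1/76650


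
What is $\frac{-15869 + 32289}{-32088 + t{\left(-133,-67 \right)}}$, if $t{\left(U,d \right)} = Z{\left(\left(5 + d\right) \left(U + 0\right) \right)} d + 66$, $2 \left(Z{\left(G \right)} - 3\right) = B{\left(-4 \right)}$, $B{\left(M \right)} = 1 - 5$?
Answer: $- \frac{16420}{32089} \approx -0.5117$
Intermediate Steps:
$B{\left(M \right)} = -4$ ($B{\left(M \right)} = 1 - 5 = -4$)
$Z{\left(G \right)} = 1$ ($Z{\left(G \right)} = 3 + \frac{1}{2} \left(-4\right) = 3 - 2 = 1$)
$t{\left(U,d \right)} = 66 + d$ ($t{\left(U,d \right)} = 1 d + 66 = d + 66 = 66 + d$)
$\frac{-15869 + 32289}{-32088 + t{\left(-133,-67 \right)}} = \frac{-15869 + 32289}{-32088 + \left(66 - 67\right)} = \frac{16420}{-32088 - 1} = \frac{16420}{-32089} = 16420 \left(- \frac{1}{32089}\right) = - \frac{16420}{32089}$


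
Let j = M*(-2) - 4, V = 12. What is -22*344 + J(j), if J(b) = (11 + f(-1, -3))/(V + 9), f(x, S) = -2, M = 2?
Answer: -52973/7 ≈ -7567.6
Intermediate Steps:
j = -8 (j = 2*(-2) - 4 = -4 - 4 = -8)
J(b) = 3/7 (J(b) = (11 - 2)/(12 + 9) = 9/21 = 9*(1/21) = 3/7)
-22*344 + J(j) = -22*344 + 3/7 = -7568 + 3/7 = -52973/7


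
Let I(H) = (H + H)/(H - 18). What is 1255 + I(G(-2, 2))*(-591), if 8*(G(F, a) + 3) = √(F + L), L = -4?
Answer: 5109289/4705 + 28368*I*√6/4705 ≈ 1085.9 + 14.769*I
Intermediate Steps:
G(F, a) = -3 + √(-4 + F)/8 (G(F, a) = -3 + √(F - 4)/8 = -3 + √(-4 + F)/8)
I(H) = 2*H/(-18 + H) (I(H) = (2*H)/(-18 + H) = 2*H/(-18 + H))
1255 + I(G(-2, 2))*(-591) = 1255 + (2*(-3 + √(-4 - 2)/8)/(-18 + (-3 + √(-4 - 2)/8)))*(-591) = 1255 + (2*(-3 + √(-6)/8)/(-18 + (-3 + √(-6)/8)))*(-591) = 1255 + (2*(-3 + (I*√6)/8)/(-18 + (-3 + (I*√6)/8)))*(-591) = 1255 + (2*(-3 + I*√6/8)/(-18 + (-3 + I*√6/8)))*(-591) = 1255 + (2*(-3 + I*√6/8)/(-21 + I*√6/8))*(-591) = 1255 - 1182*(-3 + I*√6/8)/(-21 + I*√6/8)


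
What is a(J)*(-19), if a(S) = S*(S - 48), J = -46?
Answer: -82156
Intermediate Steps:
a(S) = S*(-48 + S)
a(J)*(-19) = -46*(-48 - 46)*(-19) = -46*(-94)*(-19) = 4324*(-19) = -82156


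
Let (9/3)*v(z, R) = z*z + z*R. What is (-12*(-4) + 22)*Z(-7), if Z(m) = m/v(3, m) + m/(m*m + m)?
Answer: 665/6 ≈ 110.83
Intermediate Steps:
v(z, R) = z²/3 + R*z/3 (v(z, R) = (z*z + z*R)/3 = (z² + R*z)/3 = z²/3 + R*z/3)
Z(m) = m/(3 + m) + m/(m + m²) (Z(m) = m/(((⅓)*3*(m + 3))) + m/(m*m + m) = m/(((⅓)*3*(3 + m))) + m/(m² + m) = m/(3 + m) + m/(m + m²))
(-12*(-4) + 22)*Z(-7) = (-12*(-4) + 22)*((3 + (-7)² + 2*(-7))/((1 - 7)*(3 - 7))) = (48 + 22)*((3 + 49 - 14)/(-6*(-4))) = 70*(-⅙*(-¼)*38) = 70*(19/12) = 665/6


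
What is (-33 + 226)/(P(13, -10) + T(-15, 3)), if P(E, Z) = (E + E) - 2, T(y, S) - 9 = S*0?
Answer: 193/33 ≈ 5.8485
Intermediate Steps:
T(y, S) = 9 (T(y, S) = 9 + S*0 = 9 + 0 = 9)
P(E, Z) = -2 + 2*E (P(E, Z) = 2*E - 2 = -2 + 2*E)
(-33 + 226)/(P(13, -10) + T(-15, 3)) = (-33 + 226)/((-2 + 2*13) + 9) = 193/((-2 + 26) + 9) = 193/(24 + 9) = 193/33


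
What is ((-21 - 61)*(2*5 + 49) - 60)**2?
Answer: 23990404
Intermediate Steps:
((-21 - 61)*(2*5 + 49) - 60)**2 = (-82*(10 + 49) - 60)**2 = (-82*59 - 60)**2 = (-4838 - 60)**2 = (-4898)**2 = 23990404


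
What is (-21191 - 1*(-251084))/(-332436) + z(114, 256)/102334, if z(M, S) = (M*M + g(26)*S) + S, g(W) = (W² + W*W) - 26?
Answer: 15621161071/5669917604 ≈ 2.7551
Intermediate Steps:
g(W) = -26 + 2*W² (g(W) = (W² + W²) - 26 = 2*W² - 26 = -26 + 2*W²)
z(M, S) = M² + 1327*S (z(M, S) = (M*M + (-26 + 2*26²)*S) + S = (M² + (-26 + 2*676)*S) + S = (M² + (-26 + 1352)*S) + S = (M² + 1326*S) + S = M² + 1327*S)
(-21191 - 1*(-251084))/(-332436) + z(114, 256)/102334 = (-21191 - 1*(-251084))/(-332436) + (114² + 1327*256)/102334 = (-21191 + 251084)*(-1/332436) + (12996 + 339712)*(1/102334) = 229893*(-1/332436) + 352708*(1/102334) = -76631/110812 + 176354/51167 = 15621161071/5669917604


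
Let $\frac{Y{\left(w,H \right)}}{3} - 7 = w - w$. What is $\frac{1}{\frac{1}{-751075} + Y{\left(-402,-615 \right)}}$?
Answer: $\frac{751075}{15772574} \approx 0.047619$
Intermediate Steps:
$Y{\left(w,H \right)} = 21$ ($Y{\left(w,H \right)} = 21 + 3 \left(w - w\right) = 21 + 3 \cdot 0 = 21 + 0 = 21$)
$\frac{1}{\frac{1}{-751075} + Y{\left(-402,-615 \right)}} = \frac{1}{\frac{1}{-751075} + 21} = \frac{1}{- \frac{1}{751075} + 21} = \frac{1}{\frac{15772574}{751075}} = \frac{751075}{15772574}$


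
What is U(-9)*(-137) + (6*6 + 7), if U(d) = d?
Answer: 1276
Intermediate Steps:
U(-9)*(-137) + (6*6 + 7) = -9*(-137) + (6*6 + 7) = 1233 + (36 + 7) = 1233 + 43 = 1276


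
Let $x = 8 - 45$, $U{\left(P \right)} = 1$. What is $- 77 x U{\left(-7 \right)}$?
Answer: $2849$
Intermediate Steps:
$x = -37$
$- 77 x U{\left(-7 \right)} = \left(-77\right) \left(-37\right) 1 = 2849 \cdot 1 = 2849$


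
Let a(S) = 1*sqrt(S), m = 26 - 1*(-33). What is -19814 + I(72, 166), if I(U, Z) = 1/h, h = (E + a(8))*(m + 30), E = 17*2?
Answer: -1012217987/51086 - sqrt(2)/51086 ≈ -19814.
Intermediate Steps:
m = 59 (m = 26 + 33 = 59)
E = 34
a(S) = sqrt(S)
h = 3026 + 178*sqrt(2) (h = (34 + sqrt(8))*(59 + 30) = (34 + 2*sqrt(2))*89 = 3026 + 178*sqrt(2) ≈ 3277.7)
I(U, Z) = 1/(3026 + 178*sqrt(2))
-19814 + I(72, 166) = -19814 + (17/51086 - sqrt(2)/51086) = -1012217987/51086 - sqrt(2)/51086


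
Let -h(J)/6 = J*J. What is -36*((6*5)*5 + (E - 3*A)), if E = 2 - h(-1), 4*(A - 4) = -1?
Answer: -5283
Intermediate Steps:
A = 15/4 (A = 4 + (¼)*(-1) = 4 - ¼ = 15/4 ≈ 3.7500)
h(J) = -6*J² (h(J) = -6*J*J = -6*J²)
E = 8 (E = 2 - (-6)*(-1)² = 2 - (-6) = 2 - 1*(-6) = 2 + 6 = 8)
-36*((6*5)*5 + (E - 3*A)) = -36*((6*5)*5 + (8 - 3*15/4)) = -36*(30*5 + (8 - 45/4)) = -36*(150 - 13/4) = -36*587/4 = -5283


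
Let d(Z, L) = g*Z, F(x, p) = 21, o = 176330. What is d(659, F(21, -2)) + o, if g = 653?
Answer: 606657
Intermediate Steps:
d(Z, L) = 653*Z
d(659, F(21, -2)) + o = 653*659 + 176330 = 430327 + 176330 = 606657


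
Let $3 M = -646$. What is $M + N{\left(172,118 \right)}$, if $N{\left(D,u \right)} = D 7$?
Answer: $\frac{2966}{3} \approx 988.67$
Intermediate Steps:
$M = - \frac{646}{3}$ ($M = \frac{1}{3} \left(-646\right) = - \frac{646}{3} \approx -215.33$)
$N{\left(D,u \right)} = 7 D$
$M + N{\left(172,118 \right)} = - \frac{646}{3} + 7 \cdot 172 = - \frac{646}{3} + 1204 = \frac{2966}{3}$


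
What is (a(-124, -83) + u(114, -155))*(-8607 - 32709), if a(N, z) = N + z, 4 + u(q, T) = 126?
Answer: 3511860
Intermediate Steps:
u(q, T) = 122 (u(q, T) = -4 + 126 = 122)
(a(-124, -83) + u(114, -155))*(-8607 - 32709) = ((-124 - 83) + 122)*(-8607 - 32709) = (-207 + 122)*(-41316) = -85*(-41316) = 3511860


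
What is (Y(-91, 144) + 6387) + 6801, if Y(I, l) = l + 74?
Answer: 13406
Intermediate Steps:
Y(I, l) = 74 + l
(Y(-91, 144) + 6387) + 6801 = ((74 + 144) + 6387) + 6801 = (218 + 6387) + 6801 = 6605 + 6801 = 13406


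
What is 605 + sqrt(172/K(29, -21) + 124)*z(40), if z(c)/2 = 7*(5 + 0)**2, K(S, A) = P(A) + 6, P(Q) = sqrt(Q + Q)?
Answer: 605 + 700*sqrt((229 + 31*I*sqrt(42))/(6 + I*sqrt(42))) ≈ 4710.6 - 213.2*I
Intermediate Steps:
P(Q) = sqrt(2)*sqrt(Q) (P(Q) = sqrt(2*Q) = sqrt(2)*sqrt(Q))
K(S, A) = 6 + sqrt(2)*sqrt(A) (K(S, A) = sqrt(2)*sqrt(A) + 6 = 6 + sqrt(2)*sqrt(A))
z(c) = 350 (z(c) = 2*(7*(5 + 0)**2) = 2*(7*5**2) = 2*(7*25) = 2*175 = 350)
605 + sqrt(172/K(29, -21) + 124)*z(40) = 605 + sqrt(172/(6 + sqrt(2)*sqrt(-21)) + 124)*350 = 605 + sqrt(172/(6 + sqrt(2)*(I*sqrt(21))) + 124)*350 = 605 + sqrt(172/(6 + I*sqrt(42)) + 124)*350 = 605 + sqrt(124 + 172/(6 + I*sqrt(42)))*350 = 605 + 350*sqrt(124 + 172/(6 + I*sqrt(42)))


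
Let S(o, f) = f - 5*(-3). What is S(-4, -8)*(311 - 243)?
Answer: 476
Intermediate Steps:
S(o, f) = 15 + f (S(o, f) = f + 15 = 15 + f)
S(-4, -8)*(311 - 243) = (15 - 8)*(311 - 243) = 7*68 = 476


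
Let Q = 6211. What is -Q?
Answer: -6211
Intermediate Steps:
-Q = -1*6211 = -6211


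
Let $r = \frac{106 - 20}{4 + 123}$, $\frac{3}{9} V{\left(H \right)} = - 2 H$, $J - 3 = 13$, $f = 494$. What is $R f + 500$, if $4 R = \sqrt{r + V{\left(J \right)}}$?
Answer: $500 + \frac{247 i \sqrt{1537462}}{254} \approx 500.0 + 1205.8 i$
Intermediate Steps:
$J = 16$ ($J = 3 + 13 = 16$)
$V{\left(H \right)} = - 6 H$ ($V{\left(H \right)} = 3 \left(- 2 H\right) = - 6 H$)
$r = \frac{86}{127} \approx 0.67717$
$R = \frac{i \sqrt{1537462}}{508}$ ($R = \frac{\sqrt{\frac{86}{127} - 96}}{4} = \frac{\sqrt{- \frac{12106}{127}}}{4} = \frac{\frac{1}{127} i \sqrt{1537462}}{4} = \frac{i \sqrt{1537462}}{508} \approx 2.4408 i$)
$R f + 500 = \frac{i \sqrt{1537462}}{508} \cdot 494 + 500 = \frac{247 i \sqrt{1537462}}{254} + 500 = 500 + \frac{247 i \sqrt{1537462}}{254}$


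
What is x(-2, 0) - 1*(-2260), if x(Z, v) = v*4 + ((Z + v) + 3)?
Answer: 2261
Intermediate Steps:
x(Z, v) = 3 + Z + 5*v (x(Z, v) = 4*v + (3 + Z + v) = 3 + Z + 5*v)
x(-2, 0) - 1*(-2260) = (3 - 2 + 5*0) - 1*(-2260) = (3 - 2 + 0) + 2260 = 1 + 2260 = 2261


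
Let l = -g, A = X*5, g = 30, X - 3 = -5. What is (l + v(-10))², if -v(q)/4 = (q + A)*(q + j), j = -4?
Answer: 1322500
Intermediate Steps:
X = -2 (X = 3 - 5 = -2)
A = -10 (A = -2*5 = -10)
v(q) = -4*(-10 + q)*(-4 + q) (v(q) = -4*(q - 10)*(q - 4) = -4*(-10 + q)*(-4 + q))
l = -30 (l = -1*30 = -30)
(l + v(-10))² = (-30 + (-160 - 4*(-10)² + 56*(-10)))² = (-30 + (-160 - 4*100 - 560))² = (-30 + (-160 - 400 - 560))² = (-30 - 1120)² = (-1150)² = 1322500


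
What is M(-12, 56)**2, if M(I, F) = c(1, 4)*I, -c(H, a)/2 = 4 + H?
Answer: 14400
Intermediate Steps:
c(H, a) = -8 - 2*H (c(H, a) = -2*(4 + H) = -8 - 2*H)
M(I, F) = -10*I (M(I, F) = (-8 - 2*1)*I = (-8 - 2)*I = -10*I)
M(-12, 56)**2 = (-10*(-12))**2 = 120**2 = 14400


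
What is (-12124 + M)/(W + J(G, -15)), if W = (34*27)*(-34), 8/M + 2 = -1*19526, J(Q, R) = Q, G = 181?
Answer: 29594685/75746671 ≈ 0.39071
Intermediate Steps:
M = -1/2441 (M = 8/(-2 - 1*19526) = 8/(-2 - 19526) = 8/(-19528) = 8*(-1/19528) = -1/2441 ≈ -0.00040967)
W = -31212 (W = 918*(-34) = -31212)
(-12124 + M)/(W + J(G, -15)) = (-12124 - 1/2441)/(-31212 + 181) = -29594685/2441/(-31031) = -29594685/2441*(-1/31031) = 29594685/75746671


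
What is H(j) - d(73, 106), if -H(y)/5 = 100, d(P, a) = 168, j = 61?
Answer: -668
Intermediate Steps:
H(y) = -500 (H(y) = -5*100 = -500)
H(j) - d(73, 106) = -500 - 1*168 = -500 - 168 = -668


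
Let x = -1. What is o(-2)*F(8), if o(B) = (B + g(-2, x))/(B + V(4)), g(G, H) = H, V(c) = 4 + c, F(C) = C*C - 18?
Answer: -23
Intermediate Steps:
F(C) = -18 + C² (F(C) = C² - 18 = -18 + C²)
o(B) = (-1 + B)/(8 + B) (o(B) = (B - 1)/(B + (4 + 4)) = (-1 + B)/(B + 8) = (-1 + B)/(8 + B))
o(-2)*F(8) = ((-1 - 2)/(8 - 2))*(-18 + 8²) = (-3/6)*(-18 + 64) = ((⅙)*(-3))*46 = -½*46 = -23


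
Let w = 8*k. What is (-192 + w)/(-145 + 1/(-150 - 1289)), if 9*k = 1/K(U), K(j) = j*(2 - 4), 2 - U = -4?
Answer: 3731327/2816856 ≈ 1.3246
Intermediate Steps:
U = 6 (U = 2 - 1*(-4) = 2 + 4 = 6)
K(j) = -2*j (K(j) = j*(-2) = -2*j)
k = -1/108 (k = 1/(9*((-2*6))) = (1/9)/(-12) = (1/9)*(-1/12) = -1/108 ≈ -0.0092593)
w = -2/27 (w = 8*(-1/108) = -2/27 ≈ -0.074074)
(-192 + w)/(-145 + 1/(-150 - 1289)) = (-192 - 2/27)/(-145 + 1/(-150 - 1289)) = -5186/27/(-145 + 1/(-1439)) = -5186/27/(-145 - 1/1439) = -5186/27/(-208656/1439) = -1439/208656*(-5186/27) = 3731327/2816856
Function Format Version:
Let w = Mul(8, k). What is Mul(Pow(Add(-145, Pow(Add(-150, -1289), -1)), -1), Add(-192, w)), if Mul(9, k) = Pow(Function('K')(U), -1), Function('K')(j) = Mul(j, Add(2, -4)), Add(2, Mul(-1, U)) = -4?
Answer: Rational(3731327, 2816856) ≈ 1.3246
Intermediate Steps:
U = 6 (U = Add(2, Mul(-1, -4)) = Add(2, 4) = 6)
Function('K')(j) = Mul(-2, j) (Function('K')(j) = Mul(j, -2) = Mul(-2, j))
k = Rational(-1, 108) (k = Mul(Rational(1, 9), Pow(Mul(-2, 6), -1)) = Mul(Rational(1, 9), Pow(-12, -1)) = Mul(Rational(1, 9), Rational(-1, 12)) = Rational(-1, 108) ≈ -0.0092593)
w = Rational(-2, 27) (w = Mul(8, Rational(-1, 108)) = Rational(-2, 27) ≈ -0.074074)
Mul(Pow(Add(-145, Pow(Add(-150, -1289), -1)), -1), Add(-192, w)) = Mul(Pow(Add(-145, Pow(Add(-150, -1289), -1)), -1), Add(-192, Rational(-2, 27))) = Mul(Pow(Add(-145, Pow(-1439, -1)), -1), Rational(-5186, 27)) = Mul(Pow(Add(-145, Rational(-1, 1439)), -1), Rational(-5186, 27)) = Mul(Pow(Rational(-208656, 1439), -1), Rational(-5186, 27)) = Mul(Rational(-1439, 208656), Rational(-5186, 27)) = Rational(3731327, 2816856)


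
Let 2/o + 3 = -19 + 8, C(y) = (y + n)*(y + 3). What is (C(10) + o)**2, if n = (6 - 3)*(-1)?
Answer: 404496/49 ≈ 8255.0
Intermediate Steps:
n = -3 (n = 3*(-1) = -3)
C(y) = (-3 + y)*(3 + y) (C(y) = (y - 3)*(y + 3) = (-3 + y)*(3 + y))
o = -1/7 (o = 2/(-3 + (-19 + 8)) = 2/(-3 - 11) = 2/(-14) = 2*(-1/14) = -1/7 ≈ -0.14286)
(C(10) + o)**2 = ((-9 + 10**2) - 1/7)**2 = ((-9 + 100) - 1/7)**2 = (91 - 1/7)**2 = (636/7)**2 = 404496/49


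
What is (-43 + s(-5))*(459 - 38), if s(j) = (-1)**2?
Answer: -17682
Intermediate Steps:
s(j) = 1
(-43 + s(-5))*(459 - 38) = (-43 + 1)*(459 - 38) = -42*421 = -17682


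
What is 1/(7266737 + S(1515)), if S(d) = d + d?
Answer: 1/7269767 ≈ 1.3756e-7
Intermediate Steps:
S(d) = 2*d
1/(7266737 + S(1515)) = 1/(7266737 + 2*1515) = 1/(7266737 + 3030) = 1/7269767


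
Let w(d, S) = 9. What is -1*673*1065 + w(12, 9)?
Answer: -716736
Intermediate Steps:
-1*673*1065 + w(12, 9) = -1*673*1065 + 9 = -673*1065 + 9 = -716745 + 9 = -716736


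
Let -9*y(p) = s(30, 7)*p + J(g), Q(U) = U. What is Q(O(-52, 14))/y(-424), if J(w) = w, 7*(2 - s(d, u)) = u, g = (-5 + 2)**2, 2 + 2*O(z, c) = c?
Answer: 54/415 ≈ 0.13012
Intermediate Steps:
O(z, c) = -1 + c/2
g = 9 (g = (-3)**2 = 9)
s(d, u) = 2 - u/7
y(p) = -1 - p/9 (y(p) = -((2 - 1/7*7)*p + 9)/9 = -((2 - 1)*p + 9)/9 = -(1*p + 9)/9 = -(p + 9)/9 = -(9 + p)/9 = -1 - p/9)
Q(O(-52, 14))/y(-424) = (-1 + (1/2)*14)/(-1 - 1/9*(-424)) = (-1 + 7)/(-1 + 424/9) = 6/(415/9) = 6*(9/415) = 54/415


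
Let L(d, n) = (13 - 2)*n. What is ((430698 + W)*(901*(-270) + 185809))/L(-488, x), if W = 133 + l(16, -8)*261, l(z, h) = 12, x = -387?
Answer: 24935947943/4257 ≈ 5.8576e+6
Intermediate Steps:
L(d, n) = 11*n
W = 3265 (W = 133 + 12*261 = 133 + 3132 = 3265)
((430698 + W)*(901*(-270) + 185809))/L(-488, x) = ((430698 + 3265)*(901*(-270) + 185809))/((11*(-387))) = (433963*(-243270 + 185809))/(-4257) = (433963*(-57461))*(-1/4257) = -24935947943*(-1/4257) = 24935947943/4257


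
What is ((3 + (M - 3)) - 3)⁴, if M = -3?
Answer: 1296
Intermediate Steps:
((3 + (M - 3)) - 3)⁴ = ((3 + (-3 - 3)) - 3)⁴ = ((3 - 6) - 3)⁴ = (-3 - 3)⁴ = (-6)⁴ = 1296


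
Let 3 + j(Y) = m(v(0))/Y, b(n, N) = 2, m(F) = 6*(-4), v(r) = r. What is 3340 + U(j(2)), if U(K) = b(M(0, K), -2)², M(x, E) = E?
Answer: 3344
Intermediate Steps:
m(F) = -24
j(Y) = -3 - 24/Y
U(K) = 4 (U(K) = 2² = 4)
3340 + U(j(2)) = 3340 + 4 = 3344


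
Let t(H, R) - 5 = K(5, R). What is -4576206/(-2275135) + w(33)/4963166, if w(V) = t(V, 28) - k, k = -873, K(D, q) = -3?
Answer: 22714460771321/11291872677410 ≈ 2.0116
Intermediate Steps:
t(H, R) = 2 (t(H, R) = 5 - 3 = 2)
w(V) = 875 (w(V) = 2 - 1*(-873) = 2 + 873 = 875)
-4576206/(-2275135) + w(33)/4963166 = -4576206/(-2275135) + 875/4963166 = -4576206*(-1/2275135) + 875*(1/4963166) = 4576206/2275135 + 875/4963166 = 22714460771321/11291872677410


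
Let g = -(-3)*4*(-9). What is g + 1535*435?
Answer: 667617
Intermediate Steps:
g = -108 (g = -3*(-4)*(-9) = 12*(-9) = -108)
g + 1535*435 = -108 + 1535*435 = -108 + 667725 = 667617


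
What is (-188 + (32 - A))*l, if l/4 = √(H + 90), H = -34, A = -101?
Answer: -440*√14 ≈ -1646.3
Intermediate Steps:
l = 8*√14 (l = 4*√(-34 + 90) = 4*√56 = 4*(2*√14) = 8*√14 ≈ 29.933)
(-188 + (32 - A))*l = (-188 + (32 - 1*(-101)))*(8*√14) = (-188 + (32 + 101))*(8*√14) = (-188 + 133)*(8*√14) = -440*√14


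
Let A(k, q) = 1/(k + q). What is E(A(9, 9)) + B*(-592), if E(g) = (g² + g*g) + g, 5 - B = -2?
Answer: -335659/81 ≈ -4143.9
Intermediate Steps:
B = 7 (B = 5 - 1*(-2) = 5 + 2 = 7)
E(g) = g + 2*g² (E(g) = (g² + g²) + g = 2*g² + g = g + 2*g²)
E(A(9, 9)) + B*(-592) = (1 + 2/(9 + 9))/(9 + 9) + 7*(-592) = (1 + 2/18)/18 - 4144 = (1 + 2*(1/18))/18 - 4144 = (1 + ⅑)/18 - 4144 = (1/18)*(10/9) - 4144 = 5/81 - 4144 = -335659/81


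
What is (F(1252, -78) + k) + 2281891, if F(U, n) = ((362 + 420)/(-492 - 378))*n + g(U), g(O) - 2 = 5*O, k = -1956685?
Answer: 48073026/145 ≈ 3.3154e+5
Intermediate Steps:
g(O) = 2 + 5*O
F(U, n) = 2 + 5*U - 391*n/435 (F(U, n) = ((362 + 420)/(-492 - 378))*n + (2 + 5*U) = (782/(-870))*n + (2 + 5*U) = (782*(-1/870))*n + (2 + 5*U) = -391*n/435 + (2 + 5*U) = 2 + 5*U - 391*n/435)
(F(1252, -78) + k) + 2281891 = ((2 + 5*1252 - 391/435*(-78)) - 1956685) + 2281891 = ((2 + 6260 + 10166/145) - 1956685) + 2281891 = (918156/145 - 1956685) + 2281891 = -282801169/145 + 2281891 = 48073026/145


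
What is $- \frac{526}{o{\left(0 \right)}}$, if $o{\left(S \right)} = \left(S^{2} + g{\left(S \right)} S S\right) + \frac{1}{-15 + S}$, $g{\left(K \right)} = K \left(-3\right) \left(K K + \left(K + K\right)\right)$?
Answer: $7890$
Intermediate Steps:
$g{\left(K \right)} = - 3 K \left(K^{2} + 2 K\right)$
$o{\left(S \right)} = S^{2} + \frac{1}{-15 + S} + 3 S^{4} \left(-2 - S\right)$ ($o{\left(S \right)} = \left(S^{2} + 3 S^{2} \left(-2 - S\right) S S\right) + \frac{1}{-15 + S} = \left(S^{2} + 3 S^{3} \left(-2 - S\right) S\right) + \frac{1}{-15 + S} = \left(S^{2} + 3 S^{4} \left(-2 - S\right)\right) + \frac{1}{-15 + S} = S^{2} + \frac{1}{-15 + S} + 3 S^{4} \left(-2 - S\right)$)
$- \frac{526}{o{\left(0 \right)}} = - \frac{526}{\frac{1}{-15 + 0} \left(1 + 0^{3} - 15 \cdot 0^{2} - 3 \cdot 0^{6} + 39 \cdot 0^{5} + 90 \cdot 0^{4}\right)} = - \frac{526}{\frac{1}{-15} \left(1 + 0 - 0 - 0 + 39 \cdot 0 + 90 \cdot 0\right)} = - \frac{526}{\left(- \frac{1}{15}\right) \left(1 + 0 + 0 + 0 + 0 + 0\right)} = - \frac{526}{\left(- \frac{1}{15}\right) 1} = - \frac{526}{- \frac{1}{15}} = \left(-526\right) \left(-15\right) = 7890$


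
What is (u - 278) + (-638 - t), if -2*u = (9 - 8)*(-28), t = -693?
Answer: -209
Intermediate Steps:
u = 14 (u = -(9 - 8)*(-28)/2 = -(-28)/2 = -1/2*(-28) = 14)
(u - 278) + (-638 - t) = (14 - 278) + (-638 - 1*(-693)) = -264 + (-638 + 693) = -264 + 55 = -209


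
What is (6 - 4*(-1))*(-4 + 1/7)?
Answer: -270/7 ≈ -38.571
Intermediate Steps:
(6 - 4*(-1))*(-4 + 1/7) = (6 + 4)*(-4 + ⅐) = 10*(-27/7) = -270/7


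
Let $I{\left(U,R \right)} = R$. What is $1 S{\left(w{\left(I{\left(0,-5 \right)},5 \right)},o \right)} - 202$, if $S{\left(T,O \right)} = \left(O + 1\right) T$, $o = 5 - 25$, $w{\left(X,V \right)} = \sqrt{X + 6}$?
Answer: $-221$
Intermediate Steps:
$w{\left(X,V \right)} = \sqrt{6 + X}$
$o = -20$ ($o = 5 - 25 = -20$)
$S{\left(T,O \right)} = T \left(1 + O\right)$ ($S{\left(T,O \right)} = \left(1 + O\right) T = T \left(1 + O\right)$)
$1 S{\left(w{\left(I{\left(0,-5 \right)},5 \right)},o \right)} - 202 = 1 \sqrt{6 - 5} \left(1 - 20\right) - 202 = 1 \sqrt{1} \left(-19\right) - 202 = 1 \cdot 1 \left(-19\right) - 202 = 1 \left(-19\right) - 202 = -19 - 202 = -221$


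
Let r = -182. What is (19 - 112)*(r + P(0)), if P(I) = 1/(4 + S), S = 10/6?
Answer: 287463/17 ≈ 16910.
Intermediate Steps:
S = 5/3 (S = 10*(⅙) = 5/3 ≈ 1.6667)
P(I) = 3/17 (P(I) = 1/(4 + 5/3) = 1/(17/3) = 3/17)
(19 - 112)*(r + P(0)) = (19 - 112)*(-182 + 3/17) = -93*(-3091/17) = 287463/17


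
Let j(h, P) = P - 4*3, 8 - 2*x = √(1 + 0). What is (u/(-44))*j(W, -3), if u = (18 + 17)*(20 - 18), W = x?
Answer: 525/22 ≈ 23.864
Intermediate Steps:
x = 7/2 (x = 4 - √(1 + 0)/2 = 4 - √1/2 = 4 - ½*1 = 4 - ½ = 7/2 ≈ 3.5000)
W = 7/2 ≈ 3.5000
u = 70 (u = 35*2 = 70)
j(h, P) = -12 + P (j(h, P) = P - 12 = -12 + P)
(u/(-44))*j(W, -3) = (70/(-44))*(-12 - 3) = -1/44*70*(-15) = -35/22*(-15) = 525/22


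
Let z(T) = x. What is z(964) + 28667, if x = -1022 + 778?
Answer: 28423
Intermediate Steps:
x = -244
z(T) = -244
z(964) + 28667 = -244 + 28667 = 28423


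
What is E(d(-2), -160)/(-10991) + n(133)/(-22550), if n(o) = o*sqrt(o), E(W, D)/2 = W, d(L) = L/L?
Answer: -2/10991 - 133*sqrt(133)/22550 ≈ -0.068201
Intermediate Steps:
d(L) = 1
E(W, D) = 2*W
n(o) = o**(3/2)
E(d(-2), -160)/(-10991) + n(133)/(-22550) = (2*1)/(-10991) + 133**(3/2)/(-22550) = 2*(-1/10991) + (133*sqrt(133))*(-1/22550) = -2/10991 - 133*sqrt(133)/22550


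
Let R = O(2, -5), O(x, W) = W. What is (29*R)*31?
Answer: -4495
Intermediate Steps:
R = -5
(29*R)*31 = (29*(-5))*31 = -145*31 = -4495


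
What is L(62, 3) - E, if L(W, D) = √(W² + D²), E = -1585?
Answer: 1585 + √3853 ≈ 1647.1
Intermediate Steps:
L(W, D) = √(D² + W²)
L(62, 3) - E = √(3² + 62²) - 1*(-1585) = √(9 + 3844) + 1585 = √3853 + 1585 = 1585 + √3853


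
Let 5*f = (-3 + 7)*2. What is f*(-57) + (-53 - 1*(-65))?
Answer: -396/5 ≈ -79.200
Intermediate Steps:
f = 8/5 (f = ((-3 + 7)*2)/5 = (4*2)/5 = (⅕)*8 = 8/5 ≈ 1.6000)
f*(-57) + (-53 - 1*(-65)) = (8/5)*(-57) + (-53 - 1*(-65)) = -456/5 + (-53 + 65) = -456/5 + 12 = -396/5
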